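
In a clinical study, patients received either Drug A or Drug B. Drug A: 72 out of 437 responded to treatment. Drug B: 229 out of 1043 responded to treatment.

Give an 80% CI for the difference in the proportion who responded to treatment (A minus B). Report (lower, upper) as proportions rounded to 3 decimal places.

First, p̂₁ = 72/437 = 0.1648; p̂₂ = 229/1043 = 0.2196.
The two standard errors are √(0.1648×0.8352/437) = 0.01775 and √(0.2196×0.7804/1043) = 0.01282.
Because the samples are independent, SE_diff = √(0.01775² + 0.01282²) = 0.02190.
Using z* = 1.282 for 80%, ME = 1.282 × 0.02190 = 0.02808.
p̂₁ − p̂₂ = -0.0548; interval -0.0548 ± 0.02808 gives (-0.083, -0.027).

(-0.083, -0.027)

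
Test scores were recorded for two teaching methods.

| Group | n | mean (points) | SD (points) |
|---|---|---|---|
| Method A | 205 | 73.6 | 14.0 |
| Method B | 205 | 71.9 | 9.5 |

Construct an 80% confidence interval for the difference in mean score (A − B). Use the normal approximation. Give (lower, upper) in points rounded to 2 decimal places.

Per-group SEs: s₁/√n₁ = 14.0/√205 = 0.9778, s₂/√n₂ = 9.5/√205 = 0.6635.
Unpooled SE of the difference: √(0.95609284 + 0.44023225) = 1.1817.
Margin of error = z* · SE = 1.282 × 1.1817 = 1.5149.
x̄₁ − x̄₂ = 73.6 − 71.9 = 1.7000.
CI: 1.7000 ± 1.5149 = (0.19, 3.21).

(0.19, 3.21)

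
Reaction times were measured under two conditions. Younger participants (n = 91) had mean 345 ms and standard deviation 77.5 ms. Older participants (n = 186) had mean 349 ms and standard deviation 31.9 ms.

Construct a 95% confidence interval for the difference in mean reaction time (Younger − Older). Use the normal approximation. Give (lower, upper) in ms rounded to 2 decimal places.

(-20.57, 12.57)

SE₁ = s₁/√n₁ = 77.5/√91 = 8.1242; SE₂ = 31.9/√186 = 2.3390.
Independent samples, unequal variances: SE_diff = √(SE₁² + SE₂²) = √(66.00262564 + 5.470921) = 8.4542.
z* = 1.960, so margin of error = 1.960 × 8.4542 = 16.5702.
Difference in means = 345 − 349 = -4.0000.
-4.0000 ± 16.5702 → (-20.57, 12.57).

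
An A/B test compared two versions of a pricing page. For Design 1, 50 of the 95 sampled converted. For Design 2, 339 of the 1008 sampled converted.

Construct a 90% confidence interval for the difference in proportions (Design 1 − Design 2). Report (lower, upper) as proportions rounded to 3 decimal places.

(0.102, 0.278)

First, p̂₁ = 50/95 = 0.5263; p̂₂ = 339/1008 = 0.3363.
The two standard errors are √(0.5263×0.4737/95) = 0.05123 and √(0.3363×0.6637/1008) = 0.01488.
Because the samples are independent, SE_diff = √(0.05123² + 0.01488²) = 0.05335.
Using z* = 1.645 for 90%, ME = 1.645 × 0.05335 = 0.08776.
p̂₁ − p̂₂ = 0.1900; interval 0.1900 ± 0.08776 gives (0.102, 0.278).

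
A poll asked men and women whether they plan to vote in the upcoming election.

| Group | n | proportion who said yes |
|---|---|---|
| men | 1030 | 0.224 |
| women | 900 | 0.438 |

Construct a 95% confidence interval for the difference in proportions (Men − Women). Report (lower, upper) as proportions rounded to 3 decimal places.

SE₁ = √(p̂₁(1−p̂₁)/n₁) = √(0.2240·0.7760/1030) = 0.01299; SE₂ = √(0.4380·0.5620/900) = 0.01654.
Independent samples: SE of the difference = √(SE₁² + SE₂²) = √(0.0001687401 + 0.0002735716) = 0.02103.
z* for 95% confidence is 1.960, so the margin of error is 1.960 × 0.02103 = 0.04122.
Point estimate p̂₁ − p̂₂ = 0.2240 − 0.4380 = -0.2140.
-0.2140 ± 0.04122 → (-0.255, -0.173).

(-0.255, -0.173)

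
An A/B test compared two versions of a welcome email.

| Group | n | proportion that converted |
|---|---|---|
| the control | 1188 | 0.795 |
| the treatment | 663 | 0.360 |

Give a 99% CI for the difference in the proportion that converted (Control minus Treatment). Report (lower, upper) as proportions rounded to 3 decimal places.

SE₁ = √(p̂₁(1−p̂₁)/n₁) = √(0.7950·0.2050/1188) = 0.01171; SE₂ = √(0.3600·0.6400/663) = 0.01864.
Independent samples: SE of the difference = √(SE₁² + SE₂²) = √(0.0001371241 + 0.0003474496) = 0.02201.
z* for 99% confidence is 2.576, so the margin of error is 2.576 × 0.02201 = 0.05670.
Point estimate p̂₁ − p̂₂ = 0.7950 − 0.3600 = 0.4350.
0.4350 ± 0.05670 → (0.378, 0.492).

(0.378, 0.492)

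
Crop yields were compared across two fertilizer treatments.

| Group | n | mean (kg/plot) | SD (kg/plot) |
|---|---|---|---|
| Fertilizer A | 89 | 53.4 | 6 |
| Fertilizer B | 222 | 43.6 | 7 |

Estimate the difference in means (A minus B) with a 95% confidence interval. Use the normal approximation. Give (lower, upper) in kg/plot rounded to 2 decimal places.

(8.25, 11.35)

Standard errors of each mean: 6/√89 = 0.6360 and 7/√222 = 0.4698.
SE(x̄₁ − x̄₂) = √(0.6360² + 0.4698²) = 0.7907 for independent samples with unequal variances.
With z* = 1.960, the margin is 1.960 × 0.7907 = 1.5498.
x̄₁ − x̄₂ = 53.4 − 43.6 = 9.8000; the interval is 9.8000 ± 1.5498 = (8.25, 11.35).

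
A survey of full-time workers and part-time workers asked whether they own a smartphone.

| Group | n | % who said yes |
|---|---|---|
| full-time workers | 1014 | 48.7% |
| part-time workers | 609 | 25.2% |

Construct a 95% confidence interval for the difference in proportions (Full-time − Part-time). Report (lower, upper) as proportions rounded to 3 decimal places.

(0.189, 0.281)

SE₁ = √(p̂₁(1−p̂₁)/n₁) = √(0.4870·0.5130/1014) = 0.01570; SE₂ = √(0.2520·0.7480/609) = 0.01759.
Independent samples: SE of the difference = √(SE₁² + SE₂²) = √(0.00024649 + 0.0003094081) = 0.02358.
z* for 95% confidence is 1.960, so the margin of error is 1.960 × 0.02358 = 0.04622.
Point estimate p̂₁ − p̂₂ = 0.4870 − 0.2520 = 0.2350.
0.2350 ± 0.04622 → (0.189, 0.281).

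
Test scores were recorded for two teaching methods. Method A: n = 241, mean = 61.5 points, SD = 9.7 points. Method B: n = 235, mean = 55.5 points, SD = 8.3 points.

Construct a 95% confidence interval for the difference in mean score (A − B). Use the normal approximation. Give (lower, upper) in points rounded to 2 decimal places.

(4.38, 7.62)

SE₁ = s₁/√n₁ = 9.7/√241 = 0.6248; SE₂ = 8.3/√235 = 0.5414.
Independent samples, unequal variances: SE_diff = √(SE₁² + SE₂²) = √(0.39037504 + 0.29311396) = 0.8267.
z* = 1.960, so margin of error = 1.960 × 0.8267 = 1.6203.
Difference in means = 61.5 − 55.5 = 6.0000.
6.0000 ± 1.6203 → (4.38, 7.62).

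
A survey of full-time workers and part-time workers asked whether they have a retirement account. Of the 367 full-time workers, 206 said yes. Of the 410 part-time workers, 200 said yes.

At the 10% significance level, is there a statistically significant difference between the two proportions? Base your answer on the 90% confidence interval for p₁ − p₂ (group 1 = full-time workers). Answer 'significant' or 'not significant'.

p̂₁ = 206/367 = 0.5613 and p̂₂ = 200/410 = 0.4878.
SE₁ = √(p̂₁(1−p̂₁)/n₁) = √(0.5613·0.4387/367) = 0.02590; SE₂ = √(0.4878·0.5122/410) = 0.02469.
Independent samples: SE of the difference = √(SE₁² + SE₂²) = √(0.00067081 + 0.0006095961) = 0.03578.
z* for 90% confidence is 1.645, so the margin of error is 1.645 × 0.03578 = 0.05886.
Point estimate p̂₁ − p̂₂ = 0.5613 − 0.4878 = 0.0735.
0.0735 ± 0.05886 → (0.01464, 0.13236).
The interval (0.01464, 0.13236) does not contain 0, so the difference is significant.

significant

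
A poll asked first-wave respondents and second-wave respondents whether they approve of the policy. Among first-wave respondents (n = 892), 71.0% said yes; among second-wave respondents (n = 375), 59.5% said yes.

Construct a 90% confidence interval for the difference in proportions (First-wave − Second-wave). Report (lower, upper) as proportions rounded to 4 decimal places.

(0.0664, 0.1636)

SE₁ = √(p̂₁(1−p̂₁)/n₁) = √(0.7100·0.2900/892) = 0.01519; SE₂ = √(0.5950·0.4050/375) = 0.02535.
Independent samples: SE of the difference = √(SE₁² + SE₂²) = √(0.0002307361 + 0.0006426225) = 0.02955.
z* for 90% confidence is 1.645, so the margin of error is 1.645 × 0.02955 = 0.04861.
Point estimate p̂₁ − p̂₂ = 0.7100 − 0.5950 = 0.1150.
0.1150 ± 0.04861 → (0.0664, 0.1636).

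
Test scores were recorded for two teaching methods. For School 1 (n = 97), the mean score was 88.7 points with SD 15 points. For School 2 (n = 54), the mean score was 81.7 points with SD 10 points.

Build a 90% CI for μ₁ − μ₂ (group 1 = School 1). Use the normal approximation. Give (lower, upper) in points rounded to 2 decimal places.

Standard errors of each mean: 15/√97 = 1.5230 and 10/√54 = 1.3608.
SE(x̄₁ − x̄₂) = √(1.5230² + 1.3608²) = 2.0424 for independent samples with unequal variances.
With z* = 1.645, the margin is 1.645 × 2.0424 = 3.3597.
x̄₁ − x̄₂ = 88.7 − 81.7 = 7.0000; the interval is 7.0000 ± 3.3597 = (3.64, 10.36).

(3.64, 10.36)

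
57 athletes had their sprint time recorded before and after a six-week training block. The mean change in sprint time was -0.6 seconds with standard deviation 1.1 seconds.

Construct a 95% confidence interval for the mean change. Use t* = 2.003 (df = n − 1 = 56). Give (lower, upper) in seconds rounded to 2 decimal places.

Paired design: SE = s_d/√n = 1.1/√57 = 0.1457.
t* = 2.003; margin of error = 2.003 × 0.1457 = 0.2918.
-0.6 ± 0.2918 → (-0.89, -0.31).

(-0.89, -0.31)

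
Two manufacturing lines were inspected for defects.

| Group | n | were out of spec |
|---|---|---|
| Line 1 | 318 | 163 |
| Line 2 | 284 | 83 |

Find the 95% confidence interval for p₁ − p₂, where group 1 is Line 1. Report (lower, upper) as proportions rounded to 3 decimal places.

(0.144, 0.297)

First, p̂₁ = 163/318 = 0.5126; p̂₂ = 83/284 = 0.2923.
The two standard errors are √(0.5126×0.4874/318) = 0.02803 and √(0.2923×0.7077/284) = 0.02699.
Because the samples are independent, SE_diff = √(0.02803² + 0.02699²) = 0.03891.
Using z* = 1.960 for 95%, ME = 1.960 × 0.03891 = 0.07626.
p̂₁ − p̂₂ = 0.2203; interval 0.2203 ± 0.07626 gives (0.144, 0.297).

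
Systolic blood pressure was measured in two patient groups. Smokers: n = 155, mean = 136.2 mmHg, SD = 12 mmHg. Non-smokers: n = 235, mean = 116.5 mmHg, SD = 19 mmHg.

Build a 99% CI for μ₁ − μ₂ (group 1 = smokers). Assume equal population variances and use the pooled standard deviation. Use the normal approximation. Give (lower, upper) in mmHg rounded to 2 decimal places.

Pooled variance s_p² = [154·12² + 234·19²] / (155+235−2) = 274.8711, so s_p = 16.5792.
SE_diff = s_p·√(1/n₁ + 1/n₂) = 16.5792·√(1/155 + 1/235) = 1.7155.
z* = 2.576; margin = 2.576 × 1.7155 = 4.4191.
Difference = 136.2 − 116.5 = 19.7000.
19.7000 ± 4.4191 → (15.28, 24.12).

(15.28, 24.12)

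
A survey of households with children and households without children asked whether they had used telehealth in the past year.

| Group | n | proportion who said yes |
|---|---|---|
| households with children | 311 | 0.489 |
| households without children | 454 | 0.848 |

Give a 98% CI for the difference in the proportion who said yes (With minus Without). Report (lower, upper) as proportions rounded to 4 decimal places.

SE₁ = √(p̂₁(1−p̂₁)/n₁) = √(0.4890·0.5110/311) = 0.02835; SE₂ = √(0.8480·0.1520/454) = 0.01685.
Independent samples: SE of the difference = √(SE₁² + SE₂²) = √(0.0008037225 + 0.0002839225) = 0.03298.
z* for 98% confidence is 2.326, so the margin of error is 2.326 × 0.03298 = 0.07671.
Point estimate p̂₁ − p̂₂ = 0.4890 − 0.8480 = -0.3590.
-0.3590 ± 0.07671 → (-0.4357, -0.2823).

(-0.4357, -0.2823)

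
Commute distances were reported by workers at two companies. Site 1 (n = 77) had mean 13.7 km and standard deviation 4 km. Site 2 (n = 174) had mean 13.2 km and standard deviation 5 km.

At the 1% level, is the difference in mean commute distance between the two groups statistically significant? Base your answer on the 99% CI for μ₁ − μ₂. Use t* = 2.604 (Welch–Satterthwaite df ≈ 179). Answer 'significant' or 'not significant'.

not significant

SE₁ = s₁/√n₁ = 4/√77 = 0.4558; SE₂ = 5/√174 = 0.3790.
Independent samples, unequal variances: SE_diff = √(SE₁² + SE₂²) = √(0.20775364 + 0.143641) = 0.5928.
t* = 2.604, so margin of error = 2.604 × 0.5928 = 1.5437.
Difference in means = 13.7 − 13.2 = 0.5000.
0.5000 ± 1.5437 → (-1.0437, 2.0437).
The interval (-1.0437, 2.0437) contains 0, so the difference is not significant.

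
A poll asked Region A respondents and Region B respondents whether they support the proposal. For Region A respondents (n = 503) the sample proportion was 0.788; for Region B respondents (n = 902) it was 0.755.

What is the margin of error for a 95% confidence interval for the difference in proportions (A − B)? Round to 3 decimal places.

0.045

SE₁ = √(p̂₁(1−p̂₁)/n₁) = √(0.7880·0.2120/503) = 0.01822; SE₂ = √(0.7550·0.2450/902) = 0.01432.
Independent samples: SE of the difference = √(SE₁² + SE₂²) = √(0.0003319684 + 0.0002050624) = 0.02317.
z* for 95% confidence is 1.960, so the margin of error is 1.960 × 0.02317 = 0.04541.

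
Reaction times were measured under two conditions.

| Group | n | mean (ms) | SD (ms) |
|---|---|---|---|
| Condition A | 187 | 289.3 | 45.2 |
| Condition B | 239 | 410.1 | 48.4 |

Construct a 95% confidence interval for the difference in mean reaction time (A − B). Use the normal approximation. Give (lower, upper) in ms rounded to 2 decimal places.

Standard errors of each mean: 45.2/√187 = 3.3054 and 48.4/√239 = 3.1307.
SE(x̄₁ − x̄₂) = √(3.3054² + 3.1307²) = 4.5527 for independent samples with unequal variances.
With z* = 1.960, the margin is 1.960 × 4.5527 = 8.9233.
x̄₁ − x̄₂ = 289.3 − 410.1 = -120.8000; the interval is -120.8000 ± 8.9233 = (-129.72, -111.88).

(-129.72, -111.88)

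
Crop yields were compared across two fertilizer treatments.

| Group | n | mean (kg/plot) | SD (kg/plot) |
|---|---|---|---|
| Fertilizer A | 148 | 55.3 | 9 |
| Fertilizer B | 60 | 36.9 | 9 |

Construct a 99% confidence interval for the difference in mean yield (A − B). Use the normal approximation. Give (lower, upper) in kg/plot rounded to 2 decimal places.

(14.85, 21.95)

SE₁ = s₁/√n₁ = 9/√148 = 0.7398; SE₂ = 9/√60 = 1.1619.
Independent samples, unequal variances: SE_diff = √(SE₁² + SE₂²) = √(0.54730404 + 1.35001161) = 1.3774.
z* = 2.576, so margin of error = 2.576 × 1.3774 = 3.5482.
Difference in means = 55.3 − 36.9 = 18.4000.
18.4000 ± 3.5482 → (14.85, 21.95).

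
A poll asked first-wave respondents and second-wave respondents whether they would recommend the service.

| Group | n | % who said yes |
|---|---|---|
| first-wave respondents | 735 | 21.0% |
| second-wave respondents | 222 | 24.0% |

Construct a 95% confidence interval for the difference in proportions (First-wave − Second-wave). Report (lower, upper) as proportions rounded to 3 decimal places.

(-0.093, 0.033)

Each SE is √(p̂(1−p̂)/n): √(0.2100·0.7900/735) = 0.01502 and √(0.2400·0.7600/222) = 0.02866.
SE(p̂₁ − p̂₂) = √(SE₁² + SE₂²) = √(0.0002256004 + 0.0008213956) = 0.03236, since the two samples are independent.
At 95% confidence z* = 1.960; margin = 1.960 × 0.03236 = 0.06343.
The difference is 0.2100 − 0.2400 = -0.0300, so the interval is -0.0300 ± 0.06343 = (-0.093, 0.033).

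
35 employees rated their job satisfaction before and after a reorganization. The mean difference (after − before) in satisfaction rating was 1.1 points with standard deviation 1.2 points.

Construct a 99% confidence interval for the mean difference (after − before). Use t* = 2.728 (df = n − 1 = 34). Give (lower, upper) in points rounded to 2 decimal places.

(0.55, 1.65)

This is a matched-pairs design, so SE = s_d/√n = 1.2/√35 = 0.2028.
Margin = 2.728 × 0.2028 = 0.5532; the interval is 1.1 ± 0.5532 = (0.55, 1.65).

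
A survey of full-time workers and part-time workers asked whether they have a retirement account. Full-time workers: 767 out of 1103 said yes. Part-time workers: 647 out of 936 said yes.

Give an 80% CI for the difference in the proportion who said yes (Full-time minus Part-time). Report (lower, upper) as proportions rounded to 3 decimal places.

(-0.022, 0.030)

p̂₁ = 767/1103 = 0.6954 and p̂₂ = 647/936 = 0.6912.
SE₁ = √(p̂₁(1−p̂₁)/n₁) = √(0.6954·0.3046/1103) = 0.01386; SE₂ = √(0.6912·0.3088/936) = 0.01510.
Independent samples: SE of the difference = √(SE₁² + SE₂²) = √(0.0001920996 + 0.00022801) = 0.02050.
z* for 80% confidence is 1.282, so the margin of error is 1.282 × 0.02050 = 0.02628.
Point estimate p̂₁ − p̂₂ = 0.6954 − 0.6912 = 0.0042.
0.0042 ± 0.02628 → (-0.022, 0.030).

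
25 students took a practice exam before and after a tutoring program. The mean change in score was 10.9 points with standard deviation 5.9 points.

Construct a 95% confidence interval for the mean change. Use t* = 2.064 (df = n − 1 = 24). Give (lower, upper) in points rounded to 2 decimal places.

Paired design: SE = s_d/√n = 5.9/√25 = 1.1800.
t* = 2.064; margin of error = 2.064 × 1.1800 = 2.4355.
10.9 ± 2.4355 → (8.46, 13.34).

(8.46, 13.34)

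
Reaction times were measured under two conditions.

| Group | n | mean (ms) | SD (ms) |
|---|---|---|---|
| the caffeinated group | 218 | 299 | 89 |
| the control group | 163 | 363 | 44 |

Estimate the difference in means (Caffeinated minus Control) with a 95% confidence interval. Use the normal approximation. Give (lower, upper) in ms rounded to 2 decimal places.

SE₁ = s₁/√n₁ = 89/√218 = 6.0278; SE₂ = 44/√163 = 3.4463.
Independent samples, unequal variances: SE_diff = √(SE₁² + SE₂²) = √(36.33437284 + 11.87698369) = 6.9434.
z* = 1.960, so margin of error = 1.960 × 6.9434 = 13.6091.
Difference in means = 299 − 363 = -64.0000.
-64.0000 ± 13.6091 → (-77.61, -50.39).

(-77.61, -50.39)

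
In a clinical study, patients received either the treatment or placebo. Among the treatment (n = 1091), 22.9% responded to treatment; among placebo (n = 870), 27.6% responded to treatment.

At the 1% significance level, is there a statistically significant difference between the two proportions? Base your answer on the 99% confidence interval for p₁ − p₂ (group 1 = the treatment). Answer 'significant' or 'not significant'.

not significant

SE₁ = √(p̂₁(1−p̂₁)/n₁) = √(0.2290·0.7710/1091) = 0.01272; SE₂ = √(0.2760·0.7240/870) = 0.01516.
Independent samples: SE of the difference = √(SE₁² + SE₂²) = √(0.0001617984 + 0.0002298256) = 0.01979.
z* for 99% confidence is 2.576, so the margin of error is 2.576 × 0.01979 = 0.05098.
Point estimate p̂₁ − p̂₂ = 0.2290 − 0.2760 = -0.0470.
-0.0470 ± 0.05098 → (-0.09798, 0.00398).
The interval (-0.09798, 0.00398) contains 0, so the difference is not significant.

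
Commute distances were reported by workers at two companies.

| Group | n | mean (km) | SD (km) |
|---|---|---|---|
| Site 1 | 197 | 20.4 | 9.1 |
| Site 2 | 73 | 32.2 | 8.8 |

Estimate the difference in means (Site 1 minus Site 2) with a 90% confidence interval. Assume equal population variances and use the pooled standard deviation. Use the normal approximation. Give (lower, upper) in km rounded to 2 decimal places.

s_p = √[((n₁−1)s₁² + (n₂−1)s₂²)/(n₁+n₂−2)] = √[(196·9.1² + 72·8.8²)/268] = 9.0204.
SE = 9.0204·√(1/197 + 1/73) = 1.2360.
With z* = 1.645, margin = 1.645 × 1.2360 = 2.0332.
x̄₁ − x̄₂ = 20.4 − 32.2 = -11.8000; interval -11.8000 ± 2.0332 = (-13.83, -9.77).

(-13.83, -9.77)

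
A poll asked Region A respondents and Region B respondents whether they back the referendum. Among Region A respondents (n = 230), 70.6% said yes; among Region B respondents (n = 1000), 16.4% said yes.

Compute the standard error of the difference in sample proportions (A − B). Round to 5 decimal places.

Each SE is √(p̂(1−p̂)/n): √(0.7060·0.2940/230) = 0.03004 and √(0.1640·0.8360/1000) = 0.01171.
SE(p̂₁ − p̂₂) = √(SE₁² + SE₂²) = √(0.0009024016 + 0.0001371241) = 0.03224, since the two samples are independent.

0.03224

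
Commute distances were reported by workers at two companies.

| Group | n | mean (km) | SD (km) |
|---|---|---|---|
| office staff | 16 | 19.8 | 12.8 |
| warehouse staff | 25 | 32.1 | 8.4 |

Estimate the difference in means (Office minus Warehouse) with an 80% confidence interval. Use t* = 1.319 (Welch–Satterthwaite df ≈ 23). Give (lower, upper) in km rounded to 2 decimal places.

(-17.07, -7.53)

Per-group SEs: s₁/√n₁ = 12.8/√16 = 3.2000, s₂/√n₂ = 8.4/√25 = 1.6800.
Unpooled SE of the difference: √(10.24 + 2.8224) = 3.6142.
Margin of error = t* · SE = 1.319 × 3.6142 = 4.7671.
x̄₁ − x̄₂ = 19.8 − 32.1 = -12.3000.
CI: -12.3000 ± 4.7671 = (-17.07, -7.53).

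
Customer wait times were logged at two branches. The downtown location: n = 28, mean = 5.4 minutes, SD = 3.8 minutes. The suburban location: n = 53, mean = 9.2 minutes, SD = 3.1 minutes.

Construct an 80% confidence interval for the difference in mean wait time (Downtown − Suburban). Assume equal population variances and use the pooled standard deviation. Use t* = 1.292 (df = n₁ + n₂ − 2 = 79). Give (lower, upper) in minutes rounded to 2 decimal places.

(-4.81, -2.79)

Pooled variance s_p² = [27·3.8² + 52·3.1²] / (28+53−2) = 11.2608, so s_p = 3.3557.
SE_diff = s_p·√(1/n₁ + 1/n₂) = 3.3557·√(1/28 + 1/53) = 0.7840.
t* = 1.292; margin = 1.292 × 0.7840 = 1.0129.
Difference = 5.4 − 9.2 = -3.8000.
-3.8000 ± 1.0129 → (-4.81, -2.79).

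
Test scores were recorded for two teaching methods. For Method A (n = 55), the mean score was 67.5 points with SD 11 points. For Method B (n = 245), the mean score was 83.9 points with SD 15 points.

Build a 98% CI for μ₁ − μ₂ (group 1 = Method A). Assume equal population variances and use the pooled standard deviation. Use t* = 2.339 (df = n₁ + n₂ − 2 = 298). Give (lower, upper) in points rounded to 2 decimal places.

(-21.41, -11.39)

s_p = √[((n₁−1)s₁² + (n₂−1)s₂²)/(n₁+n₂−2)] = √[(54·11² + 244·15²)/298] = 14.3581.
SE = 14.3581·√(1/55 + 1/245) = 2.1424.
With t* = 2.339, margin = 2.339 × 2.1424 = 5.0111.
x̄₁ − x̄₂ = 67.5 − 83.9 = -16.4000; interval -16.4000 ± 5.0111 = (-21.41, -11.39).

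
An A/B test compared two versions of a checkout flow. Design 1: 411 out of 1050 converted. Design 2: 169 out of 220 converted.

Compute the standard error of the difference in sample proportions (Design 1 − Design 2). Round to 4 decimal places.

Sample proportions: 411/1050 = 0.3914, 169/220 = 0.7682.
Each SE is √(p̂(1−p̂)/n): √(0.3914·0.6086/1050) = 0.01506 and √(0.7682·0.2318/220) = 0.02845.
SE(p̂₁ − p̂₂) = √(SE₁² + SE₂²) = √(0.0002268036 + 0.0008094025) = 0.03219, since the two samples are independent.

0.0322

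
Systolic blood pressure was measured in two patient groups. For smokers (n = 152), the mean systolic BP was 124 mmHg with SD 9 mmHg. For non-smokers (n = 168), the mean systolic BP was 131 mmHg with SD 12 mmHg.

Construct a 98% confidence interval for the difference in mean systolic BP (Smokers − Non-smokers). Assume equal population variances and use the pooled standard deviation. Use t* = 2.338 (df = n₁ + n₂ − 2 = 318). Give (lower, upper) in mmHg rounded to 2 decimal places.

(-9.80, -4.20)

s_p = √[((n₁−1)s₁² + (n₂−1)s₂²)/(n₁+n₂−2)] = √[(151·9² + 167·12²)/318] = 10.6811.
SE = 10.6811·√(1/152 + 1/168) = 1.1957.
With t* = 2.338, margin = 2.338 × 1.1957 = 2.7955.
x̄₁ − x̄₂ = 124 − 131 = -7.0000; interval -7.0000 ± 2.7955 = (-9.80, -4.20).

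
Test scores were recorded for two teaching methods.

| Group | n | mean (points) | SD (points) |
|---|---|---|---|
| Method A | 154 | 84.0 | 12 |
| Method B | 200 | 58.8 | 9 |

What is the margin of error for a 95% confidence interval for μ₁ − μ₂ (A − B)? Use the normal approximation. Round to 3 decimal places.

Per-group SEs: s₁/√n₁ = 12/√154 = 0.9670, s₂/√n₂ = 9/√200 = 0.6364.
Unpooled SE of the difference: √(0.935089 + 0.40500496) = 1.1576.
Margin of error = z* · SE = 1.960 × 1.1576 = 2.2689.

2.269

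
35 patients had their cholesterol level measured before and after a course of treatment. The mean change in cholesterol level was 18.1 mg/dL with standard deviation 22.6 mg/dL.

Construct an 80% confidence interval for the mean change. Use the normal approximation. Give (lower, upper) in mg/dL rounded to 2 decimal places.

(13.20, 23.00)

This is a matched-pairs design, so SE = s_d/√n = 22.6/√35 = 3.8201.
Margin = 1.282 × 3.8201 = 4.8974; the interval is 18.1 ± 4.8974 = (13.20, 23.00).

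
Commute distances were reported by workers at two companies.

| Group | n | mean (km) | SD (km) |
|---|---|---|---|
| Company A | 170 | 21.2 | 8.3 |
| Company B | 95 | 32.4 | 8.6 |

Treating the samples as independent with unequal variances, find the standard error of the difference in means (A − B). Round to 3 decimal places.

Per-group SEs: s₁/√n₁ = 8.3/√170 = 0.6366, s₂/√n₂ = 8.6/√95 = 0.8823.
Unpooled SE of the difference: √(0.40525956 + 0.77845329) = 1.0880.

1.088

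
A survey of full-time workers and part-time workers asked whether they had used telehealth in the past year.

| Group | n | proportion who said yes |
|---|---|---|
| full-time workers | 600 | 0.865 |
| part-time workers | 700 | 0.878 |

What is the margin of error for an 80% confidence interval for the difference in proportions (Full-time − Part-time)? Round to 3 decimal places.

0.024

The two standard errors are √(0.8650×0.1350/600) = 0.01395 and √(0.8780×0.1220/700) = 0.01237.
Because the samples are independent, SE_diff = √(0.01395² + 0.01237²) = 0.01864.
Using z* = 1.282 for 80%, ME = 1.282 × 0.01864 = 0.02390.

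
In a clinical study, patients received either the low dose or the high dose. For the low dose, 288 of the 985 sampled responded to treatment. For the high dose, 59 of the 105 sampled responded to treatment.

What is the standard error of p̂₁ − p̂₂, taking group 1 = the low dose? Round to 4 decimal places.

First, p̂₁ = 288/985 = 0.2924; p̂₂ = 59/105 = 0.5619.
The two standard errors are √(0.2924×0.7076/985) = 0.01449 and √(0.5619×0.4381/105) = 0.04842.
Because the samples are independent, SE_diff = √(0.01449² + 0.04842²) = 0.05054.

0.0505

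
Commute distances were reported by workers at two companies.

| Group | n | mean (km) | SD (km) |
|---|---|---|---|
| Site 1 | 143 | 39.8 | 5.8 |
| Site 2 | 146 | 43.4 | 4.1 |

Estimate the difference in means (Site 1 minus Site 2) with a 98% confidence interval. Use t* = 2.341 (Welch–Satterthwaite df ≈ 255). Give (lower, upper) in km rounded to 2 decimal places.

(-4.99, -2.21)

SE₁ = s₁/√n₁ = 5.8/√143 = 0.4850; SE₂ = 4.1/√146 = 0.3393.
Independent samples, unequal variances: SE_diff = √(SE₁² + SE₂²) = √(0.235225 + 0.11512449) = 0.5919.
t* = 2.341, so margin of error = 2.341 × 0.5919 = 1.3856.
Difference in means = 39.8 − 43.4 = -3.6000.
-3.6000 ± 1.3856 → (-4.99, -2.21).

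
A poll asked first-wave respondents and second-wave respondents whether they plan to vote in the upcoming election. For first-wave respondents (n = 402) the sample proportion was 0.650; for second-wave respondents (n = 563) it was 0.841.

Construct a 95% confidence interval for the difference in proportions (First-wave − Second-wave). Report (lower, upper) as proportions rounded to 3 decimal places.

(-0.247, -0.135)

The two standard errors are √(0.6500×0.3500/402) = 0.02379 and √(0.8410×0.1590/563) = 0.01541.
Because the samples are independent, SE_diff = √(0.02379² + 0.01541²) = 0.02834.
Using z* = 1.960 for 95%, ME = 1.960 × 0.02834 = 0.05555.
p̂₁ − p̂₂ = -0.1910; interval -0.1910 ± 0.05555 gives (-0.247, -0.135).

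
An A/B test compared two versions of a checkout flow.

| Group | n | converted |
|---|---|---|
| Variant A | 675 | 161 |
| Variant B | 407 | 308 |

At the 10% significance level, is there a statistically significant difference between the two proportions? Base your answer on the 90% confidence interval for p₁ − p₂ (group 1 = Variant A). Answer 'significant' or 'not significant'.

p̂₁ = 161/675 = 0.2385 and p̂₂ = 308/407 = 0.7568.
SE₁ = √(p̂₁(1−p̂₁)/n₁) = √(0.2385·0.7615/675) = 0.01640; SE₂ = √(0.7568·0.2432/407) = 0.02127.
Independent samples: SE of the difference = √(SE₁² + SE₂²) = √(0.00026896 + 0.0004524129) = 0.02686.
z* for 90% confidence is 1.645, so the margin of error is 1.645 × 0.02686 = 0.04418.
Point estimate p̂₁ − p̂₂ = 0.2385 − 0.7568 = -0.5183.
-0.5183 ± 0.04418 → (-0.56248, -0.47412).
The interval (-0.56248, -0.47412) does not contain 0, so the difference is significant.

significant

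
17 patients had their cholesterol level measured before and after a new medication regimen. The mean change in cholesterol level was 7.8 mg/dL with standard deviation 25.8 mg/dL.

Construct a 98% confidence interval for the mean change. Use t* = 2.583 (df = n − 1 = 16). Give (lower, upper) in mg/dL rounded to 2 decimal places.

(-8.36, 23.96)

This is a matched-pairs design, so SE = s_d/√n = 25.8/√17 = 6.2574.
Margin = 2.583 × 6.2574 = 16.1629; the interval is 7.8 ± 16.1629 = (-8.36, 23.96).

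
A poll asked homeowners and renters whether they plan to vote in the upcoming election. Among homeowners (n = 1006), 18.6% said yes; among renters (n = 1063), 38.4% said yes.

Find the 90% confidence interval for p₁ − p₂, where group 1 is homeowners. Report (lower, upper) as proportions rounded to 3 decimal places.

(-0.230, -0.166)

The two standard errors are √(0.1860×0.8140/1006) = 0.01227 and √(0.3840×0.6160/1063) = 0.01492.
Because the samples are independent, SE_diff = √(0.01227² + 0.01492²) = 0.01932.
Using z* = 1.645 for 90%, ME = 1.645 × 0.01932 = 0.03178.
p̂₁ − p̂₂ = -0.1980; interval -0.1980 ± 0.03178 gives (-0.230, -0.166).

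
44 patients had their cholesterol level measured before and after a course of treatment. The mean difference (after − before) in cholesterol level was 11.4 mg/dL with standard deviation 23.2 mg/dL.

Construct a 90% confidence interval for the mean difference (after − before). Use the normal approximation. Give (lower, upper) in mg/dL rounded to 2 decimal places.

This is a matched-pairs design, so SE = s_d/√n = 23.2/√44 = 3.4975.
Margin = 1.645 × 3.4975 = 5.7534; the interval is 11.4 ± 5.7534 = (5.65, 17.15).

(5.65, 17.15)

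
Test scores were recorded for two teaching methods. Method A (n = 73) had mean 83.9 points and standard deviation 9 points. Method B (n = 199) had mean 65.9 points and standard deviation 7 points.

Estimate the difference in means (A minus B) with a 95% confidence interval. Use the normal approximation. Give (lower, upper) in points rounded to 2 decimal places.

(15.72, 20.28)

Standard errors of each mean: 9/√73 = 1.0534 and 7/√199 = 0.4962.
SE(x̄₁ − x̄₂) = √(1.0534² + 0.4962²) = 1.1644 for independent samples with unequal variances.
With z* = 1.960, the margin is 1.960 × 1.1644 = 2.2822.
x̄₁ − x̄₂ = 83.9 − 65.9 = 18.0000; the interval is 18.0000 ± 2.2822 = (15.72, 20.28).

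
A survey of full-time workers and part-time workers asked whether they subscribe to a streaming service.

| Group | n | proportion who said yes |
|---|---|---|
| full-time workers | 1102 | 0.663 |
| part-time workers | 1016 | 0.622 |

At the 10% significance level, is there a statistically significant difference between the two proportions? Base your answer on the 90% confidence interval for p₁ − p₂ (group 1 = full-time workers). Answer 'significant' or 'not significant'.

Each SE is √(p̂(1−p̂)/n): √(0.6630·0.3370/1102) = 0.01424 and √(0.6220·0.3780/1016) = 0.01521.
SE(p̂₁ − p̂₂) = √(SE₁² + SE₂²) = √(0.0002027776 + 0.0002313441) = 0.02084, since the two samples are independent.
At 90% confidence z* = 1.645; margin = 1.645 × 0.02084 = 0.03428.
The difference is 0.6630 − 0.6220 = 0.0410, so the interval is 0.0410 ± 0.03428 = (0.00672, 0.07528).
The interval (0.00672, 0.07528) does not contain 0, so the difference is significant.

significant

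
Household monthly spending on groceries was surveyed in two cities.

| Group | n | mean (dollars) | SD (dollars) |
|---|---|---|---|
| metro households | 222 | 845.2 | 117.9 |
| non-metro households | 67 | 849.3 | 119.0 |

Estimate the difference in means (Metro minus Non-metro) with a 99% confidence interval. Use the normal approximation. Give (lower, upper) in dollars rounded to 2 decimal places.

SE₁ = s₁/√n₁ = 117.9/√222 = 7.9129; SE₂ = 119.0/√67 = 14.5382.
Independent samples, unequal variances: SE_diff = √(SE₁² + SE₂²) = √(62.61398641 + 211.35925924) = 16.5521.
z* = 2.576, so margin of error = 2.576 × 16.5521 = 42.6382.
Difference in means = 845.2 − 849.3 = -4.1000.
-4.1000 ± 42.6382 → (-46.74, 38.54).

(-46.74, 38.54)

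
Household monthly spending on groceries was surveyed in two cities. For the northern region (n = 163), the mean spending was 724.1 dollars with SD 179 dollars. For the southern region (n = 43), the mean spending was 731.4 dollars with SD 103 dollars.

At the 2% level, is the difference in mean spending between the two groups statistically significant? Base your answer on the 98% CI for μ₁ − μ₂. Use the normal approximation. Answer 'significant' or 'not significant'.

SE₁ = s₁/√n₁ = 179/√163 = 14.0204; SE₂ = 103/√43 = 15.7074.
Independent samples, unequal variances: SE_diff = √(SE₁² + SE₂²) = √(196.57161616 + 246.72241476) = 21.0545.
z* = 2.326, so margin of error = 2.326 × 21.0545 = 48.9728.
Difference in means = 724.1 − 731.4 = -7.3000.
-7.3000 ± 48.9728 → (-56.2728, 41.6728).
The interval (-56.2728, 41.6728) contains 0, so the difference is not significant.

not significant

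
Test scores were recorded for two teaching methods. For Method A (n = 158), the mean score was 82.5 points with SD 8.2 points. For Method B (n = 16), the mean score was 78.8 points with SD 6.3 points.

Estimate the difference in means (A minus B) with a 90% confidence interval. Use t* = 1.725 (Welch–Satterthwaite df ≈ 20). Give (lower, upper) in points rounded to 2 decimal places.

Per-group SEs: s₁/√n₁ = 8.2/√158 = 0.6524, s₂/√n₂ = 6.3/√16 = 1.5750.
Unpooled SE of the difference: √(0.42562576 + 2.480625) = 1.7048.
Margin of error = t* · SE = 1.725 × 1.7048 = 2.9408.
x̄₁ − x̄₂ = 82.5 − 78.8 = 3.7000.
CI: 3.7000 ± 2.9408 = (0.76, 6.64).

(0.76, 6.64)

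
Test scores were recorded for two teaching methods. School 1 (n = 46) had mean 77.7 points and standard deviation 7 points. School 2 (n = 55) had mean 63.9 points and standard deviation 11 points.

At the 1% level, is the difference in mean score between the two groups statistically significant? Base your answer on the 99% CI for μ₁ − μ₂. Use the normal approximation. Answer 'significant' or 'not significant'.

significant

SE₁ = s₁/√n₁ = 7/√46 = 1.0321; SE₂ = 11/√55 = 1.4832.
Independent samples, unequal variances: SE_diff = √(SE₁² + SE₂²) = √(1.06523041 + 2.19988224) = 1.8070.
z* = 2.576, so margin of error = 2.576 × 1.8070 = 4.6548.
Difference in means = 77.7 − 63.9 = 13.8000.
13.8000 ± 4.6548 → (9.1452, 18.4548).
The interval (9.1452, 18.4548) does not contain 0, so the difference is significant.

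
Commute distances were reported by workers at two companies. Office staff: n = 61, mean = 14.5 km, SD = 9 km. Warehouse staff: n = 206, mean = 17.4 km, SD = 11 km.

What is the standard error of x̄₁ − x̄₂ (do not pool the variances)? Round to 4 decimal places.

Per-group SEs: s₁/√n₁ = 9/√61 = 1.1523, s₂/√n₂ = 11/√206 = 0.7664.
Unpooled SE of the difference: √(1.32779529 + 0.58736896) = 1.3839.

1.3839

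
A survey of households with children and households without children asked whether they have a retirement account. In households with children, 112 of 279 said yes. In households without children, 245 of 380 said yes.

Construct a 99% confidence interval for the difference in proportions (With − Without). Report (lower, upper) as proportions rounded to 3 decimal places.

(-0.342, -0.145)

First, p̂₁ = 112/279 = 0.4014; p̂₂ = 245/380 = 0.6447.
The two standard errors are √(0.4014×0.5986/279) = 0.02935 and √(0.6447×0.3553/380) = 0.02455.
Because the samples are independent, SE_diff = √(0.02935² + 0.02455²) = 0.03826.
Using z* = 2.576 for 99%, ME = 2.576 × 0.03826 = 0.09856.
p̂₁ − p̂₂ = -0.2433; interval -0.2433 ± 0.09856 gives (-0.342, -0.145).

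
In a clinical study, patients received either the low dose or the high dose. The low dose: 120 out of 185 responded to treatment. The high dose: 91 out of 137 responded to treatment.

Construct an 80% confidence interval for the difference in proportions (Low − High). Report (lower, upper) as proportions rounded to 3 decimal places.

(-0.084, 0.053)

Sample proportions: 120/185 = 0.6486, 91/137 = 0.6642.
Each SE is √(p̂(1−p̂)/n): √(0.6486·0.3514/185) = 0.03510 and √(0.6642·0.3358/137) = 0.04035.
SE(p̂₁ − p̂₂) = √(SE₁² + SE₂²) = √(0.00123201 + 0.0016281225) = 0.05348, since the two samples are independent.
At 80% confidence z* = 1.282; margin = 1.282 × 0.05348 = 0.06856.
The difference is 0.6486 − 0.6642 = -0.0156, so the interval is -0.0156 ± 0.06856 = (-0.084, 0.053).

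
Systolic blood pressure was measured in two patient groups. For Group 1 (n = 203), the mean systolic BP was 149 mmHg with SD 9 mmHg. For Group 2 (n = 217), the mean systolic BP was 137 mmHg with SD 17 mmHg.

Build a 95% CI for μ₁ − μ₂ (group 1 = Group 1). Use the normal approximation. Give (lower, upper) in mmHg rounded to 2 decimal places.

Standard errors of each mean: 9/√203 = 0.6317 and 17/√217 = 1.1540.
SE(x̄₁ − x̄₂) = √(0.6317² + 1.1540²) = 1.3156 for independent samples with unequal variances.
With z* = 1.960, the margin is 1.960 × 1.3156 = 2.5786.
x̄₁ − x̄₂ = 149 − 137 = 12.0000; the interval is 12.0000 ± 2.5786 = (9.42, 14.58).

(9.42, 14.58)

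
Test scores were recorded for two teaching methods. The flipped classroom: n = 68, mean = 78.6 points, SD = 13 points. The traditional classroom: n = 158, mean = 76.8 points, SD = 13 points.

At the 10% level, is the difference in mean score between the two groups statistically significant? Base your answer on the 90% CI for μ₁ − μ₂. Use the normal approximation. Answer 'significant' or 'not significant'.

SE₁ = s₁/√n₁ = 13/√68 = 1.5765; SE₂ = 13/√158 = 1.0342.
Independent samples, unequal variances: SE_diff = √(SE₁² + SE₂²) = √(2.48535225 + 1.06956964) = 1.8855.
z* = 1.645, so margin of error = 1.645 × 1.8855 = 3.1016.
Difference in means = 78.6 − 76.8 = 1.8000.
1.8000 ± 3.1016 → (-1.3016, 4.9016).
The interval (-1.3016, 4.9016) contains 0, so the difference is not significant.

not significant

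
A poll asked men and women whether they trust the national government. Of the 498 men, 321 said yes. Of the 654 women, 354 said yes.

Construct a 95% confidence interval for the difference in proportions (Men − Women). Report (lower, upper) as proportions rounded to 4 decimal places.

(0.0465, 0.1601)

First, p̂₁ = 321/498 = 0.6446; p̂₂ = 354/654 = 0.5413.
The two standard errors are √(0.6446×0.3554/498) = 0.02145 and √(0.5413×0.4587/654) = 0.01948.
Because the samples are independent, SE_diff = √(0.02145² + 0.01948²) = 0.02898.
Using z* = 1.960 for 95%, ME = 1.960 × 0.02898 = 0.05680.
p̂₁ − p̂₂ = 0.1033; interval 0.1033 ± 0.05680 gives (0.0465, 0.1601).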